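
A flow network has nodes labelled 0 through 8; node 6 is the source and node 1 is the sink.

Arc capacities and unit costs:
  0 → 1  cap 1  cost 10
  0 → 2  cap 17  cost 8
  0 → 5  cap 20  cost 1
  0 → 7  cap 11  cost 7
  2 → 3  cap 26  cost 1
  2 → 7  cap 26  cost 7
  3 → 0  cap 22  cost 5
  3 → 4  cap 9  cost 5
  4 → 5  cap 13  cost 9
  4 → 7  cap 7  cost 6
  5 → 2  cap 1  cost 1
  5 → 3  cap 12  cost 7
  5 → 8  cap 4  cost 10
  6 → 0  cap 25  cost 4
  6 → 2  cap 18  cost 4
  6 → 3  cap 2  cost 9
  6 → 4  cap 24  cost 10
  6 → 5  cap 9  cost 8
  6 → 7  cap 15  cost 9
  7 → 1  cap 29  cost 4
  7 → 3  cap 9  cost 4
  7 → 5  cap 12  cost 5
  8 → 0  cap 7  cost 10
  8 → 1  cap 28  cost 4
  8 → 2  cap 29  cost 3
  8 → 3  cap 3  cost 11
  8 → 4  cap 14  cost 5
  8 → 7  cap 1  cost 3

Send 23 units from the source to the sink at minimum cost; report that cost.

shortest-cost path #1: 6→7→1 push 15 @ unit cost 13 (adds 195)
shortest-cost path #2: 6→0→1 push 1 @ unit cost 14 (adds 14)
shortest-cost path #3: 6→0→7→1 push 7 @ unit cost 15 (adds 105)
total cost = 314

Minimum cost for 23 units: 314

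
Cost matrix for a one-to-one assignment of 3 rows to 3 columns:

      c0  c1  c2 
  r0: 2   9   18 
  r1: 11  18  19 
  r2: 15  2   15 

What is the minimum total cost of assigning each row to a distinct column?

optimal assignment: row0→col0 (cost 2), row1→col2 (cost 19), row2→col1 (cost 2)
total = 2 + 19 + 2 = 23

Minimum assignment cost: 23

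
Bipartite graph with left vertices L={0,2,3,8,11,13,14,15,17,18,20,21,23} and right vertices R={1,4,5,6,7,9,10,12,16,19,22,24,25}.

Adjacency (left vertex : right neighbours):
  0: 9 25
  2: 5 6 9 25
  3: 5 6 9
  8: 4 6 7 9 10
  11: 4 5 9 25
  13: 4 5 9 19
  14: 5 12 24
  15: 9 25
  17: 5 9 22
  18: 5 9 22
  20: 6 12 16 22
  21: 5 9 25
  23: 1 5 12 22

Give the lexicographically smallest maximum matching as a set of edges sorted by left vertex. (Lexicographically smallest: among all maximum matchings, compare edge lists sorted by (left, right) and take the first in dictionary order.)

|M| = 11 (so the lex-smallest maximum matching has 11 edges)
process left vertices in ascending order; for each, take the smallest-labelled available neighbour that still permits 11 edges overall, or leave it unmatched if none does
lex-smallest matching: {0-9, 2-5, 3-6, 8-7, 11-4, 13-19, 14-12, 15-25, 17-22, 20-16, 23-1}

Lex-smallest maximum matching: {(0,9), (2,5), (3,6), (8,7), (11,4), (13,19), (14,12), (15,25), (17,22), (20,16), (23,1)}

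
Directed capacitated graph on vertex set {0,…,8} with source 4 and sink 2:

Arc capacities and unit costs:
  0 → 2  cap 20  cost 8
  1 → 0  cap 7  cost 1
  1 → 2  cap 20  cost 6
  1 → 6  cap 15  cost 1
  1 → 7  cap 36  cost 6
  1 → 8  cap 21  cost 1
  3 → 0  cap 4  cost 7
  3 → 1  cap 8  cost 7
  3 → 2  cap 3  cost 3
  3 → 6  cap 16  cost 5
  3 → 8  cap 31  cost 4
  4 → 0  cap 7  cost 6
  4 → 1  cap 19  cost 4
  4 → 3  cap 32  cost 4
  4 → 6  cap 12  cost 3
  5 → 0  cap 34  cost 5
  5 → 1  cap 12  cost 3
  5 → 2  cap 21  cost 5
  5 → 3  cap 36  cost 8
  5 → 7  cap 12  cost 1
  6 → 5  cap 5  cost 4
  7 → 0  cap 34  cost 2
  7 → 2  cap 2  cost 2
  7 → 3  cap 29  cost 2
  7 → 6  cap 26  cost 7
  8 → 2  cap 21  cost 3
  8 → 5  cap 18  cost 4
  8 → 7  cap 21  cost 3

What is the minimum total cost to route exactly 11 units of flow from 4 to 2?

Minimum cost for 11 units: 85

shortest-cost path #1: 4→3→2 push 3 @ unit cost 7 (adds 21)
shortest-cost path #2: 4→1→8→2 push 8 @ unit cost 8 (adds 64)
total cost = 85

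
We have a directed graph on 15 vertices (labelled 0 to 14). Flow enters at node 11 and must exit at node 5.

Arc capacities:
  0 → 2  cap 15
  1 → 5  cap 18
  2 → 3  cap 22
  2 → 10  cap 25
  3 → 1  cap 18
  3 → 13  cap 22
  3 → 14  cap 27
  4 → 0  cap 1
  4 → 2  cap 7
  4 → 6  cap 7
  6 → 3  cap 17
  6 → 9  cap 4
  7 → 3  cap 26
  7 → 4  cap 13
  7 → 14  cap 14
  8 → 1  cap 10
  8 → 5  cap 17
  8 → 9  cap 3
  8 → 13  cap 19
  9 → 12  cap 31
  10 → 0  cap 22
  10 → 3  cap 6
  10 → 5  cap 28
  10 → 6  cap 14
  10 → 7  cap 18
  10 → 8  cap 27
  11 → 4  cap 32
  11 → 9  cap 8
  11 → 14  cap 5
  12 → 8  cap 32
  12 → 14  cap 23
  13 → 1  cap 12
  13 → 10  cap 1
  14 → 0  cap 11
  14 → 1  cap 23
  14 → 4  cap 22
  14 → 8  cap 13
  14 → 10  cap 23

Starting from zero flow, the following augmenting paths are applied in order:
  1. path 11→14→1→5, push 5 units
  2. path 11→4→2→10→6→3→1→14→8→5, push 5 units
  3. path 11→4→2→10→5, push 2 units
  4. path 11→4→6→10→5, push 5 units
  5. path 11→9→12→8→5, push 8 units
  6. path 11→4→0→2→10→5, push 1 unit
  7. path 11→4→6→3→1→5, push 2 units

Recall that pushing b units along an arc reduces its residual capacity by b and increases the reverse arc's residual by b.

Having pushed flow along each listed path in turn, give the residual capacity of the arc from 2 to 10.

after path 1 (11→14→1→5, push 5): res(2,10)=25
after path 2 (11→4→2→10→6→3→1→14→8→5, push 5): res(2,10)=20
after path 3 (11→4→2→10→5, push 2): res(2,10)=18
after path 4 (11→4→6→10→5, push 5): res(2,10)=18
after path 5 (11→9→12→8→5, push 8): res(2,10)=18
after path 6 (11→4→0→2→10→5, push 1): res(2,10)=17
after path 7 (11→4→6→3→1→5, push 2): res(2,10)=17

Residual capacity of (2,10): 17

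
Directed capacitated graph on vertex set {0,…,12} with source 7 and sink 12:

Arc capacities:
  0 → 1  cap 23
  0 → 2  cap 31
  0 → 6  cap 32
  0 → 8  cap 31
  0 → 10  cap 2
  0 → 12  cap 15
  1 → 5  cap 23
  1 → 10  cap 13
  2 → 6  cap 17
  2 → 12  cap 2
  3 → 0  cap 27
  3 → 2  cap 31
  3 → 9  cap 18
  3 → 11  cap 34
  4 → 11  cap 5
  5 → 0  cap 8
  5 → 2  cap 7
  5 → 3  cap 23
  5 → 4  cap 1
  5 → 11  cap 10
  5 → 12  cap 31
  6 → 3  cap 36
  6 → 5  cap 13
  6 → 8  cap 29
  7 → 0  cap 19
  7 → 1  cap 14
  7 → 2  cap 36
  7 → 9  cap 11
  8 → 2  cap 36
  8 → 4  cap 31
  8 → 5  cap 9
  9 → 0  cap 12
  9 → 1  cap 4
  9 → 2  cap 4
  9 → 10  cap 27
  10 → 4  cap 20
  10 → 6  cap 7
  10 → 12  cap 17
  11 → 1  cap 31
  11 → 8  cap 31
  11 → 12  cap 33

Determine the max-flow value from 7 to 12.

augment #1: 7→0→12 bottleneck 15, total now 15
augment #2: 7→2→12 bottleneck 2, total now 17
augment #3: 7→0→10→12 bottleneck 2, total now 19
augment #4: 7→1→5→12 bottleneck 14, total now 33
augment #5: 7→9→10→12 bottleneck 11, total now 44
augment #6: 7→0→1→5→12 bottleneck 2, total now 46
augment #7: 7→2→6→5→12 bottleneck 13, total now 59
augment #8: 7→2→6→3→11→12 bottleneck 4, total now 63

Maximum flow value: 63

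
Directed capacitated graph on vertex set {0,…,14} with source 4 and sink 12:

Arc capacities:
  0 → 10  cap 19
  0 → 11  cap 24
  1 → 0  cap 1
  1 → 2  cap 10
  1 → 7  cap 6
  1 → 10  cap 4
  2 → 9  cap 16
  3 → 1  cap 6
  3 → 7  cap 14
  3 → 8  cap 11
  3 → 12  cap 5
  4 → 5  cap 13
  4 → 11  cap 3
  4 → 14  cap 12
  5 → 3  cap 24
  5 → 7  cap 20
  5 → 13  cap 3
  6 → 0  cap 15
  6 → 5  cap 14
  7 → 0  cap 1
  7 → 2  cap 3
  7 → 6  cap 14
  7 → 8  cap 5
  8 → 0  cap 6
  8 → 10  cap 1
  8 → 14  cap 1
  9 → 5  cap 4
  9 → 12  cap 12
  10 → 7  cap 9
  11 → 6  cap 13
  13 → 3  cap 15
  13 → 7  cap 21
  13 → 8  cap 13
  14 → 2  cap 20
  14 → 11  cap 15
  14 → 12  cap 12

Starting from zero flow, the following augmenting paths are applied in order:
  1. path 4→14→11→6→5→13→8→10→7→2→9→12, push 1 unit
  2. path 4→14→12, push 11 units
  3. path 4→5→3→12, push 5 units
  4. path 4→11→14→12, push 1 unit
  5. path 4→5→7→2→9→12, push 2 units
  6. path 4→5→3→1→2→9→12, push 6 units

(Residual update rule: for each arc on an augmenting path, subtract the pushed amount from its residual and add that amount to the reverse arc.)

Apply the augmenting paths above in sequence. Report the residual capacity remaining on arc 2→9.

Residual capacity of (2,9): 7

after path 1 (4→14→11→6→5→13→8→10→7→2→9→12, push 1): res(2,9)=15
after path 2 (4→14→12, push 11): res(2,9)=15
after path 3 (4→5→3→12, push 5): res(2,9)=15
after path 4 (4→11→14→12, push 1): res(2,9)=15
after path 5 (4→5→7→2→9→12, push 2): res(2,9)=13
after path 6 (4→5→3→1→2→9→12, push 6): res(2,9)=7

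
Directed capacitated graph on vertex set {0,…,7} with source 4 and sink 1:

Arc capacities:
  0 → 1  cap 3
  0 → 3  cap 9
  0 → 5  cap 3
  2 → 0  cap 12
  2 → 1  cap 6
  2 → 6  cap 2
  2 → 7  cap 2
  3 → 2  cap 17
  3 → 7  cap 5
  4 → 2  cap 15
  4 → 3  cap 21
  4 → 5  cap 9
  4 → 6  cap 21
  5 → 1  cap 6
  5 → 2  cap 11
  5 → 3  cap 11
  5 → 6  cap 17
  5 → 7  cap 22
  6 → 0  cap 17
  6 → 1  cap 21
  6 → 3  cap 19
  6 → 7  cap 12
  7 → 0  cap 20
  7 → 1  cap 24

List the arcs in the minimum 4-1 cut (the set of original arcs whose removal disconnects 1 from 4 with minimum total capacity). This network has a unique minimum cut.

Min-cut arcs: {(0,1), (0,5), (2,1), (2,6), (2,7), (3,7), (4,5), (4,6)} (total capacity 51)

augment #1: 4→2→1 push 6
augment #2: 4→5→1 push 6
augment #3: 4→6→1 push 21
augment #4: 4→2→0→1 push 3
augment #5: 4→2→7→1 push 2
augment #6: 4→3→7→1 push 5
augment #7: 4→5→7→1 push 3
augment #8: 4→2→6→7→1 push 2
augment #9: 4→2→0→5→7→1 push 2
augment #10: 4→3→2→0→5→7→1 push 1
max flow = 51; residual-reachable set from 4 gives S-side
cut edges (S→T): {(0,1), (0,5), (2,1), (2,6), (2,7), (3,7), (4,5), (4,6)} total cap 51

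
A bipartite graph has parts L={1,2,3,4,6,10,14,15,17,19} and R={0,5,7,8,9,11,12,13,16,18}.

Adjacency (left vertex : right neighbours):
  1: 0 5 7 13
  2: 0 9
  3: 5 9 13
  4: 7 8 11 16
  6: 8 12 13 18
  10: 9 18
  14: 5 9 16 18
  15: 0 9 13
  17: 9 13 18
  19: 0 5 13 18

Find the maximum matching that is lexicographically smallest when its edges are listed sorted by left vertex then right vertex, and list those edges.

Lex-smallest maximum matching: {(1,7), (2,0), (3,5), (4,8), (6,12), (10,9), (14,16), (15,13), (17,18)}

|M| = 9 (so the lex-smallest maximum matching has 9 edges)
process left vertices in ascending order; for each, take the smallest-labelled available neighbour that still permits 9 edges overall, or leave it unmatched if none does
lex-smallest matching: {1-7, 2-0, 3-5, 4-8, 6-12, 10-9, 14-16, 15-13, 17-18}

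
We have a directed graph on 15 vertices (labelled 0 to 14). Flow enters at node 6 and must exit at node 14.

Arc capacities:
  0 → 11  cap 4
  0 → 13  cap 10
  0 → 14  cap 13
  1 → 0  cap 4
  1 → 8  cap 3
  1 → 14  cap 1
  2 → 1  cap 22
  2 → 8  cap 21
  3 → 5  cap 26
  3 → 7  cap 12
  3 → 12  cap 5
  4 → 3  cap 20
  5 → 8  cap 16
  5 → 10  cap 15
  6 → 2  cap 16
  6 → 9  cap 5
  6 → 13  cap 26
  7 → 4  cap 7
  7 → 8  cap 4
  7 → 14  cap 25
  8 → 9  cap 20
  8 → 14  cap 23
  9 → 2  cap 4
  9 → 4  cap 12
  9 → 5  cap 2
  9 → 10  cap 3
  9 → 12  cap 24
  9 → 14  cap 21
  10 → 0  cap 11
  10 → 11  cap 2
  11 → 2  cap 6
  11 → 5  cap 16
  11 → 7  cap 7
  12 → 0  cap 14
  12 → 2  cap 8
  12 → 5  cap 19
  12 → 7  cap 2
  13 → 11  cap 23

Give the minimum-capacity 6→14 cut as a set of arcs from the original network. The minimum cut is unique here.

Min-cut arcs: {(6,2), (6,9), (13,11)} (total capacity 44)

augment #1: 6→9→14 push 5
augment #2: 6→2→1→14 push 1
augment #3: 6→2→8→14 push 15
augment #4: 6→13→11→7→14 push 7
augment #5: 6→13→11→2→8→14 push 6
augment #6: 6→13→11→5→8→14 push 2
augment #7: 6→13→11→5→8→9→14 push 8
max flow = 44; residual-reachable set from 6 gives S-side
cut edges (S→T): {(6,2), (6,9), (13,11)} total cap 44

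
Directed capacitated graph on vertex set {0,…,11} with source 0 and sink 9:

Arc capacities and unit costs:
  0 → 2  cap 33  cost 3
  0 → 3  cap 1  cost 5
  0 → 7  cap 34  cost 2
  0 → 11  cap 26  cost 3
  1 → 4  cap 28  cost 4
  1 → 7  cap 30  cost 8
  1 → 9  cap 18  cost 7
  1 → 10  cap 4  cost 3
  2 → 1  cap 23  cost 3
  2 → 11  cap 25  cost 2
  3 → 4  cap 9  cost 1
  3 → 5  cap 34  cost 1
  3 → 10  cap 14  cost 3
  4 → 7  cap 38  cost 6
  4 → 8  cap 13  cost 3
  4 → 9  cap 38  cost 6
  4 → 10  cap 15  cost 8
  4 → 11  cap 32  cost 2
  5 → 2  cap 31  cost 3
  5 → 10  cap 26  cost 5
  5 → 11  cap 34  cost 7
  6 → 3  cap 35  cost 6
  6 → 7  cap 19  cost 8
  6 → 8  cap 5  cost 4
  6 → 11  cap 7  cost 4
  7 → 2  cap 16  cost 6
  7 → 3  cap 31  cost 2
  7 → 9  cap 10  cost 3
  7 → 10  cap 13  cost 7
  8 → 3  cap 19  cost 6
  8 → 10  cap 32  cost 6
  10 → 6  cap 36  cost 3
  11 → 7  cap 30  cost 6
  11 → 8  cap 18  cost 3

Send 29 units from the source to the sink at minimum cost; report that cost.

Minimum cost for 29 units: 279

shortest-cost path #1: 0→7→9 push 10 @ unit cost 5 (adds 50)
shortest-cost path #2: 0→7→3→4→9 push 9 @ unit cost 11 (adds 99)
shortest-cost path #3: 0→2→1→9 push 10 @ unit cost 13 (adds 130)
total cost = 279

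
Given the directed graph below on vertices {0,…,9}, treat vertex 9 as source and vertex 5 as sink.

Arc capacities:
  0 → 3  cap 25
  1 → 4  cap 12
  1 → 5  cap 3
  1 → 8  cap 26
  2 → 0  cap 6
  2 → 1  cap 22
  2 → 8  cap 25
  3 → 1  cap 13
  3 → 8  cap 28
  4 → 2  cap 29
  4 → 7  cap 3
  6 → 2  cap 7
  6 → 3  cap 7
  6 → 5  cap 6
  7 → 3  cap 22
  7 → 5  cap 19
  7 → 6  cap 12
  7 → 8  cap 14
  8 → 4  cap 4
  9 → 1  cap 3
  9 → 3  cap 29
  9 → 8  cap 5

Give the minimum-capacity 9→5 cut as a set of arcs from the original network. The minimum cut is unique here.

Min-cut arcs: {(1,5), (4,7)} (total capacity 6)

augment #1: 9→1→5 push 3
augment #2: 9→8→4→7→5 push 3
max flow = 6; residual-reachable set from 9 gives S-side
cut edges (S→T): {(1,5), (4,7)} total cap 6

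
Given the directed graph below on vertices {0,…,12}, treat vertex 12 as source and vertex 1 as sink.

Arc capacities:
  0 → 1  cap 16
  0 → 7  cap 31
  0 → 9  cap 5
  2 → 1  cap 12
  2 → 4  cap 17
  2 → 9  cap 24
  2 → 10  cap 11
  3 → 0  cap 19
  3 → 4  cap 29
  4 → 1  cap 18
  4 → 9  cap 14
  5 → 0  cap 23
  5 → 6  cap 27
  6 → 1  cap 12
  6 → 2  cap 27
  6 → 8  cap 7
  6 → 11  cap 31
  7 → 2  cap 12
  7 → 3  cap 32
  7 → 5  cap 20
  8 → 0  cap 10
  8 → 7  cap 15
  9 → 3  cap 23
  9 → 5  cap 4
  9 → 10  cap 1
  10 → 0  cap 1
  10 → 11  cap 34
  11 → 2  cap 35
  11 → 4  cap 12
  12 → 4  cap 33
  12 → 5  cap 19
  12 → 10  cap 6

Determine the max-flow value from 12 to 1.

augment #1: 12→4→1 bottleneck 18, total now 18
augment #2: 12→5→0→1 bottleneck 16, total now 34
augment #3: 12→5→6→1 bottleneck 3, total now 37
augment #4: 12→10→11→2→1 bottleneck 6, total now 43
augment #5: 12→4→9→5→6→1 bottleneck 4, total now 47
augment #6: 12→4→9→10→11→2→1 bottleneck 1, total now 48
augment #7: 12→4→9→3→0→5→6→1 bottleneck 5, total now 53
augment #8: 12→4→9→3→0→7→2→1 bottleneck 4, total now 57

Maximum flow value: 57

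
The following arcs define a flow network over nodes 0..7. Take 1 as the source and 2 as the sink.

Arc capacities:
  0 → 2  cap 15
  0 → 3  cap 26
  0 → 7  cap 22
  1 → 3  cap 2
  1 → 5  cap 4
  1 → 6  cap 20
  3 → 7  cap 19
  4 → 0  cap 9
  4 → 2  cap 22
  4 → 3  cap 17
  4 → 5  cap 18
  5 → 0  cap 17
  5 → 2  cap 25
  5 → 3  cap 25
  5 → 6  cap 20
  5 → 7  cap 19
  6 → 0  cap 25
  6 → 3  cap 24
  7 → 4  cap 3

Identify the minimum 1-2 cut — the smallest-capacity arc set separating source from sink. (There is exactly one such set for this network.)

augment #1: 1→5→2 push 4
augment #2: 1→6→0→2 push 15
augment #3: 1→3→7→4→2 push 2
augment #4: 1→6→0→7→4→2 push 1
max flow = 22; residual-reachable set from 1 gives S-side
cut edges (S→T): {(0,2), (1,5), (7,4)} total cap 22

Min-cut arcs: {(0,2), (1,5), (7,4)} (total capacity 22)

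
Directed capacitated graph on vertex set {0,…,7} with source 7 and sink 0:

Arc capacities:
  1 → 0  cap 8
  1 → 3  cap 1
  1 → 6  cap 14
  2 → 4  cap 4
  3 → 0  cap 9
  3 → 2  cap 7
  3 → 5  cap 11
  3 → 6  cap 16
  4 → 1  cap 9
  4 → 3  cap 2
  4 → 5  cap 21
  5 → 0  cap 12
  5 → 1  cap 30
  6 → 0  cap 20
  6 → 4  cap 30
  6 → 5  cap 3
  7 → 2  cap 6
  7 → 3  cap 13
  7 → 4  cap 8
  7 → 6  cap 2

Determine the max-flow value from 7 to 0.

Maximum flow value: 27

augment #1: 7→3→0 bottleneck 9, total now 9
augment #2: 7→6→0 bottleneck 2, total now 11
augment #3: 7→3→5→0 bottleneck 4, total now 15
augment #4: 7→4→1→0 bottleneck 8, total now 23
augment #5: 7→2→4→5→0 bottleneck 4, total now 27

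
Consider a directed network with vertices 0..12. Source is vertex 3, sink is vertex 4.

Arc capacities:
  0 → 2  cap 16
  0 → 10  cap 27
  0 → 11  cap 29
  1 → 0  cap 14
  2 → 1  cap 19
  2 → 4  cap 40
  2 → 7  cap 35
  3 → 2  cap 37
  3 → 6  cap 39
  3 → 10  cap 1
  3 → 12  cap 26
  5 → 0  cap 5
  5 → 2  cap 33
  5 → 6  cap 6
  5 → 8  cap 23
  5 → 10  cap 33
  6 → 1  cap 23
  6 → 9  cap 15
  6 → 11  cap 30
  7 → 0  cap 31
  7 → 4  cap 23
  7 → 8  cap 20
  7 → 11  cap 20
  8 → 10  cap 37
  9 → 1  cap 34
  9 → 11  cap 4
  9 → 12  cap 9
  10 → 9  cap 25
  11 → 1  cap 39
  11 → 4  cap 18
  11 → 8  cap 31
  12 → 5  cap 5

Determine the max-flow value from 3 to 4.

augment #1: 3→2→4 bottleneck 37, total now 37
augment #2: 3→6→11→4 bottleneck 18, total now 55
augment #3: 3→12→5→2→4 bottleneck 3, total now 58
augment #4: 3→12→5→2→7→4 bottleneck 2, total now 60
augment #5: 3→6→1→0→2→7→4 bottleneck 14, total now 74

Maximum flow value: 74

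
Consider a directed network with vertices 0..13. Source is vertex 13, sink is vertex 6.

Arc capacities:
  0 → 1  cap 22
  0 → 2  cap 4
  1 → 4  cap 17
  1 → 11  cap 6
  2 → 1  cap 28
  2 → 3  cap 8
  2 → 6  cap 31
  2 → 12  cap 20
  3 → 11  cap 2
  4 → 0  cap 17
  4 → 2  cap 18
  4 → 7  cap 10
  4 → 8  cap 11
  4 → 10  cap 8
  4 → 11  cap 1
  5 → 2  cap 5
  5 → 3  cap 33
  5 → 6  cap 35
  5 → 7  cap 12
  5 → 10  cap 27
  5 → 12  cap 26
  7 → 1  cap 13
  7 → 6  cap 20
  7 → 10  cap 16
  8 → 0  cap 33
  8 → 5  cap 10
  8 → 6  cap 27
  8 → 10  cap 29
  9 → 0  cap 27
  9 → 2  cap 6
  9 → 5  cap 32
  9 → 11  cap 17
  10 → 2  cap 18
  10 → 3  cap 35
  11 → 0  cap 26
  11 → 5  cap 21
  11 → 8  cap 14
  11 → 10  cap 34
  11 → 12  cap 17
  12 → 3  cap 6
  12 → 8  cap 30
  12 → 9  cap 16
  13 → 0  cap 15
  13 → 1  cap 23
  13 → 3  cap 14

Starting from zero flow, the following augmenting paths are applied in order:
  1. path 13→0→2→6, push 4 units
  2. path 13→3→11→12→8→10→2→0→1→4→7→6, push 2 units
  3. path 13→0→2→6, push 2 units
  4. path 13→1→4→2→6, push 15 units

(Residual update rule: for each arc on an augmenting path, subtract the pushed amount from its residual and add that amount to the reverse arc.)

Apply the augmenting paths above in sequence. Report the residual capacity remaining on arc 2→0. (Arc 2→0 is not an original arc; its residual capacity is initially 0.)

Residual capacity of (2,0): 4

after path 1 (13→0→2→6, push 4): res(2,0)=4
after path 2 (13→3→11→12→8→10→2→0→1→4→7→6, push 2): res(2,0)=2
after path 3 (13→0→2→6, push 2): res(2,0)=4
after path 4 (13→1→4→2→6, push 15): res(2,0)=4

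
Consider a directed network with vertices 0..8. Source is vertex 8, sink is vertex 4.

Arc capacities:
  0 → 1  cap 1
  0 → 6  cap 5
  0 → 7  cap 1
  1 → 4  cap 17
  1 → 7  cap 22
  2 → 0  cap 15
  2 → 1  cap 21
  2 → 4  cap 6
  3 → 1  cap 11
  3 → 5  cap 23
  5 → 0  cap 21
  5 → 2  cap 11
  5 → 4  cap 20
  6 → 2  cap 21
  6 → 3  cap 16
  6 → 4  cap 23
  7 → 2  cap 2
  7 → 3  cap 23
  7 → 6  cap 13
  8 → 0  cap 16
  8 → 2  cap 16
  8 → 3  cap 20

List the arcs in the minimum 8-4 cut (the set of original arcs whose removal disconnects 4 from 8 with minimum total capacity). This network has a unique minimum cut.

augment #1: 8→2→4 push 6
augment #2: 8→0→1→4 push 1
augment #3: 8→0→6→4 push 5
augment #4: 8→2→1→4 push 10
augment #5: 8→3→1→4 push 6
augment #6: 8→3→5→4 push 14
augment #7: 8→0→7→6→4 push 1
max flow = 43; residual-reachable set from 8 gives S-side
cut edges (S→T): {(0,1), (0,6), (0,7), (8,2), (8,3)} total cap 43

Min-cut arcs: {(0,1), (0,6), (0,7), (8,2), (8,3)} (total capacity 43)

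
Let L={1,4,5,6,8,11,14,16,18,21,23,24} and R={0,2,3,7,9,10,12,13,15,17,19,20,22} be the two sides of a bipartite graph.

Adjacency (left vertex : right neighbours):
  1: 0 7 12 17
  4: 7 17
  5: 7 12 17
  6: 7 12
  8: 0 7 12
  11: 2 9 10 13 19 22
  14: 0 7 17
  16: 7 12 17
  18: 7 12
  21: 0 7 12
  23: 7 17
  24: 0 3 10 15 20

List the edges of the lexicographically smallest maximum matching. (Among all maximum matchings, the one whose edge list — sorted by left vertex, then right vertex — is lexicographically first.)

|M| = 6 (so the lex-smallest maximum matching has 6 edges)
process left vertices in ascending order; for each, take the smallest-labelled available neighbour that still permits 6 edges overall, or leave it unmatched if none does
lex-smallest matching: {1-0, 4-7, 5-12, 11-2, 14-17, 24-3}

Lex-smallest maximum matching: {(1,0), (4,7), (5,12), (11,2), (14,17), (24,3)}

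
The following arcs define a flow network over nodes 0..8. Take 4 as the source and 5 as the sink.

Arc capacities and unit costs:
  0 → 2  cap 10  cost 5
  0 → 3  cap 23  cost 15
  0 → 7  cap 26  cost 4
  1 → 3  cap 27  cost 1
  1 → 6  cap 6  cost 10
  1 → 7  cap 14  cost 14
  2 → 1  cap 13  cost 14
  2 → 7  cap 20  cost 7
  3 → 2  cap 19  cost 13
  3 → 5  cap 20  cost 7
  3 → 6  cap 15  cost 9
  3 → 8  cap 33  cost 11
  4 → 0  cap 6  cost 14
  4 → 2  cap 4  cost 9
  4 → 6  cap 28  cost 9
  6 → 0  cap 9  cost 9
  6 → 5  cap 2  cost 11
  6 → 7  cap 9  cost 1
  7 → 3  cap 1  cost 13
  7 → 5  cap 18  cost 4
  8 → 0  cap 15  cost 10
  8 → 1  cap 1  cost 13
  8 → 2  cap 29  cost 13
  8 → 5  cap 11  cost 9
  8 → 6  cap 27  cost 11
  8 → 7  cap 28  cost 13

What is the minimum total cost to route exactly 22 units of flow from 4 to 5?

shortest-cost path #1: 4→6→7→5 push 9 @ unit cost 14 (adds 126)
shortest-cost path #2: 4→6→5 push 2 @ unit cost 20 (adds 40)
shortest-cost path #3: 4→2→7→5 push 4 @ unit cost 20 (adds 80)
shortest-cost path #4: 4→0→7→5 push 5 @ unit cost 22 (adds 110)
shortest-cost path #5: 4→0→7→2→1→3→5 push 1 @ unit cost 33 (adds 33)
shortest-cost path #6: 4→6→0→7→2→1→3→5 push 1 @ unit cost 37 (adds 37)
total cost = 426

Minimum cost for 22 units: 426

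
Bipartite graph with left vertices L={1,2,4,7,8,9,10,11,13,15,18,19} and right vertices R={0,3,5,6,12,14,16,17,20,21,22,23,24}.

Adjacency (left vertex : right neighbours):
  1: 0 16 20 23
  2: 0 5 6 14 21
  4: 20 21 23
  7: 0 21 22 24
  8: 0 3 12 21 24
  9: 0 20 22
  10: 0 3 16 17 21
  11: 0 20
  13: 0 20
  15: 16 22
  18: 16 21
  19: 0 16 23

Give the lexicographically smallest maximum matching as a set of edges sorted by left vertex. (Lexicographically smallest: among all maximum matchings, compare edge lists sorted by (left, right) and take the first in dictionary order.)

|M| = 10 (so the lex-smallest maximum matching has 10 edges)
process left vertices in ascending order; for each, take the smallest-labelled available neighbour that still permits 10 edges overall, or leave it unmatched if none does
lex-smallest matching: {1-0, 2-5, 4-20, 7-24, 8-3, 9-22, 10-17, 15-16, 18-21, 19-23}

Lex-smallest maximum matching: {(1,0), (2,5), (4,20), (7,24), (8,3), (9,22), (10,17), (15,16), (18,21), (19,23)}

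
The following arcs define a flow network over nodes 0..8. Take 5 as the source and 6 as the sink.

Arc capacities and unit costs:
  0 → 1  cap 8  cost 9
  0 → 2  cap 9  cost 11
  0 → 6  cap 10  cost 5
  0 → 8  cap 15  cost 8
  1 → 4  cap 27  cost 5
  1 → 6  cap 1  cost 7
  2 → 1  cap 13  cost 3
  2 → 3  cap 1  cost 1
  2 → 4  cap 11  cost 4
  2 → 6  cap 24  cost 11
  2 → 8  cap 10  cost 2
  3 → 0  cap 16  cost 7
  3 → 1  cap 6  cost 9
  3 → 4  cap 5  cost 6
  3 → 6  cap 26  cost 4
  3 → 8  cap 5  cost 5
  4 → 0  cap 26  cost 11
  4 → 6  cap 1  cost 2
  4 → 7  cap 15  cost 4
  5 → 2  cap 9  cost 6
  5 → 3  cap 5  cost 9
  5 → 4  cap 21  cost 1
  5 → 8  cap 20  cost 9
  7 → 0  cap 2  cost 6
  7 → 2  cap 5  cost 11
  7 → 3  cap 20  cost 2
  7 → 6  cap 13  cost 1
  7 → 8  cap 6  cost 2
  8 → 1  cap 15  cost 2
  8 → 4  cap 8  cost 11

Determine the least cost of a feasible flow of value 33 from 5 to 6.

shortest-cost path #1: 5→4→6 push 1 @ unit cost 3 (adds 3)
shortest-cost path #2: 5→4→7→6 push 13 @ unit cost 6 (adds 78)
shortest-cost path #3: 5→2→3→6 push 1 @ unit cost 11 (adds 11)
shortest-cost path #4: 5→4→7→3→6 push 2 @ unit cost 11 (adds 22)
shortest-cost path #5: 5→3→6 push 5 @ unit cost 13 (adds 65)
shortest-cost path #6: 5→2→1→6 push 1 @ unit cost 16 (adds 16)
shortest-cost path #7: 5→2→6 push 7 @ unit cost 17 (adds 119)
shortest-cost path #8: 5→4→0→6 push 3 @ unit cost 17 (adds 51)
total cost = 365

Minimum cost for 33 units: 365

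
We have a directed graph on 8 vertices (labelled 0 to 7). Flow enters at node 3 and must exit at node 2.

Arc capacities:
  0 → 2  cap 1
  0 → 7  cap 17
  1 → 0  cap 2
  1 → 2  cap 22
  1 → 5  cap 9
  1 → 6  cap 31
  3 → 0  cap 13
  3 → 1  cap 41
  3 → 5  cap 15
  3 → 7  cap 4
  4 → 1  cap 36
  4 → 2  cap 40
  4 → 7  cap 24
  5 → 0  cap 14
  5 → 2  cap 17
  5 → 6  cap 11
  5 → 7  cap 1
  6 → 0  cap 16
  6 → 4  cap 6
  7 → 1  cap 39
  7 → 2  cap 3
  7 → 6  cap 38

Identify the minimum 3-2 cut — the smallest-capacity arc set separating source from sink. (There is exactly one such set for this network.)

augment #1: 3→0→2 push 1
augment #2: 3→1→2 push 22
augment #3: 3→5→2 push 15
augment #4: 3→7→2 push 3
augment #5: 3→1→5→2 push 2
augment #6: 3→1→6→4→2 push 6
max flow = 49; residual-reachable set from 3 gives S-side
cut edges (S→T): {(0,2), (1,2), (5,2), (6,4), (7,2)} total cap 49

Min-cut arcs: {(0,2), (1,2), (5,2), (6,4), (7,2)} (total capacity 49)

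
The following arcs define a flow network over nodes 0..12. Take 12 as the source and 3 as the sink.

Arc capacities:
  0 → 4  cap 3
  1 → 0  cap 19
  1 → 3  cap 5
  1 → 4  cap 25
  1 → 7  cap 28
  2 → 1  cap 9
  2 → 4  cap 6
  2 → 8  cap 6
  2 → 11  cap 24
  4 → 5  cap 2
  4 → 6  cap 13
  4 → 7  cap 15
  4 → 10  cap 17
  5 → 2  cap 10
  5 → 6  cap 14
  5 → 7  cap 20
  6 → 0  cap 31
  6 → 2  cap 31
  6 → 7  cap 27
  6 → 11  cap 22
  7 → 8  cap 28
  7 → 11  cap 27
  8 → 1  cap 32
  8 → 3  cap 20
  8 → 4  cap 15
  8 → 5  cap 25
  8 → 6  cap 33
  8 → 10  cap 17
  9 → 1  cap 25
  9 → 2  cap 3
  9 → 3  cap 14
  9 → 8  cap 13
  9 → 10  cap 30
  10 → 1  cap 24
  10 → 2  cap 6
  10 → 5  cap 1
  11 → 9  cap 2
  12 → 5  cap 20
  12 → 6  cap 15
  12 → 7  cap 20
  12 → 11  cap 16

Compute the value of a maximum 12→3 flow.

augment #1: 12→7→8→3 bottleneck 20, total now 20
augment #2: 12→11→9→3 bottleneck 2, total now 22
augment #3: 12→5→2→1→3 bottleneck 5, total now 27

Maximum flow value: 27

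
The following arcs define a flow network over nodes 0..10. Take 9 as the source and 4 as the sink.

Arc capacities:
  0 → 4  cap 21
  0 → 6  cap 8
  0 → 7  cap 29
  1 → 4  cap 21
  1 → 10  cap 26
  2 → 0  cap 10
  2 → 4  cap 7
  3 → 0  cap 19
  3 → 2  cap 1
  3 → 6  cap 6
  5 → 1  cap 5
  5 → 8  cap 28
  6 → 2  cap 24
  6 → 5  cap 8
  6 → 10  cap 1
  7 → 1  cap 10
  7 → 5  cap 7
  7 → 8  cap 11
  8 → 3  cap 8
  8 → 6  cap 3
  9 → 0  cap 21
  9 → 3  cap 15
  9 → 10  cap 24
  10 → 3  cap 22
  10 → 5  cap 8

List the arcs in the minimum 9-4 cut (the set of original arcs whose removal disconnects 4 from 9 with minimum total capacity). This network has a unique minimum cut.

augment #1: 9→0→4 push 21
augment #2: 9→3→2→4 push 1
augment #3: 9→3→6→2→4 push 6
augment #4: 9→10→5→1→4 push 5
augment #5: 9→3→0→7→1→4 push 8
augment #6: 9→10→3→0→7→1→4 push 2
max flow = 43; residual-reachable set from 9 gives S-side
cut edges (S→T): {(0,4), (2,4), (5,1), (7,1)} total cap 43

Min-cut arcs: {(0,4), (2,4), (5,1), (7,1)} (total capacity 43)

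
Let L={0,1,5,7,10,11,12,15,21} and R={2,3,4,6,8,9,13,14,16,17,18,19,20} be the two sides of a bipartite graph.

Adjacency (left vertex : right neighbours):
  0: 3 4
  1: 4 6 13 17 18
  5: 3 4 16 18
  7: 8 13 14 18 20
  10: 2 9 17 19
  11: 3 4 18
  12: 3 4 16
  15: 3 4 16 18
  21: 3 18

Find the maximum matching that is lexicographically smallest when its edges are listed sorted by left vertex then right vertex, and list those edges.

Lex-smallest maximum matching: {(0,3), (1,6), (5,4), (7,8), (10,2), (11,18), (12,16)}

|M| = 7 (so the lex-smallest maximum matching has 7 edges)
process left vertices in ascending order; for each, take the smallest-labelled available neighbour that still permits 7 edges overall, or leave it unmatched if none does
lex-smallest matching: {0-3, 1-6, 5-4, 7-8, 10-2, 11-18, 12-16}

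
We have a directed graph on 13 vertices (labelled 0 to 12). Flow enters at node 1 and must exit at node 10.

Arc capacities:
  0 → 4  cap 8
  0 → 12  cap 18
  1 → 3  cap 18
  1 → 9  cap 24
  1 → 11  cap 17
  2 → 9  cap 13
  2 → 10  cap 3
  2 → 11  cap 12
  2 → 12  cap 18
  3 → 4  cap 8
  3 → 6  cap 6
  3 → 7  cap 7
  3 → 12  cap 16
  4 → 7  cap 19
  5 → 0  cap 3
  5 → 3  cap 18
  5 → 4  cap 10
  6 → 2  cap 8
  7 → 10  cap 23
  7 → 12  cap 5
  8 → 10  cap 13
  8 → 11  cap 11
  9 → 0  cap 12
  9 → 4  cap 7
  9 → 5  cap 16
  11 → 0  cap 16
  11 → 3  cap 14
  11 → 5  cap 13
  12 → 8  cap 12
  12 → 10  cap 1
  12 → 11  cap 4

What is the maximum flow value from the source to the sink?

augment #1: 1→3→7→10 bottleneck 7, total now 7
augment #2: 1→3→12→10 bottleneck 1, total now 8
augment #3: 1→3→4→7→10 bottleneck 8, total now 16
augment #4: 1→3→6→2→10 bottleneck 2, total now 18
augment #5: 1→9→4→7→10 bottleneck 7, total now 25
augment #6: 1→9→0→4→7→10 bottleneck 1, total now 26
augment #7: 1→9→0→12→8→10 bottleneck 11, total now 37
augment #8: 1→11→0→12→8→10 bottleneck 1, total now 38
augment #9: 1→11→3→6→2→10 bottleneck 1, total now 39

Maximum flow value: 39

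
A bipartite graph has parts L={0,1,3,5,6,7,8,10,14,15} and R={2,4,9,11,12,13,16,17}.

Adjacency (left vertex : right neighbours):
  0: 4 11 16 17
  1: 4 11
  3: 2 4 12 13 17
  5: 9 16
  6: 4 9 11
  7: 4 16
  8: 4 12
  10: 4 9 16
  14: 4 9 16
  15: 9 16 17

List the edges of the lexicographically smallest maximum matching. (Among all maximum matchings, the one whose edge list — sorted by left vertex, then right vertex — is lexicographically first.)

|M| = 7 (so the lex-smallest maximum matching has 7 edges)
process left vertices in ascending order; for each, take the smallest-labelled available neighbour that still permits 7 edges overall, or leave it unmatched if none does
lex-smallest matching: {0-4, 1-11, 3-2, 5-9, 7-16, 8-12, 15-17}

Lex-smallest maximum matching: {(0,4), (1,11), (3,2), (5,9), (7,16), (8,12), (15,17)}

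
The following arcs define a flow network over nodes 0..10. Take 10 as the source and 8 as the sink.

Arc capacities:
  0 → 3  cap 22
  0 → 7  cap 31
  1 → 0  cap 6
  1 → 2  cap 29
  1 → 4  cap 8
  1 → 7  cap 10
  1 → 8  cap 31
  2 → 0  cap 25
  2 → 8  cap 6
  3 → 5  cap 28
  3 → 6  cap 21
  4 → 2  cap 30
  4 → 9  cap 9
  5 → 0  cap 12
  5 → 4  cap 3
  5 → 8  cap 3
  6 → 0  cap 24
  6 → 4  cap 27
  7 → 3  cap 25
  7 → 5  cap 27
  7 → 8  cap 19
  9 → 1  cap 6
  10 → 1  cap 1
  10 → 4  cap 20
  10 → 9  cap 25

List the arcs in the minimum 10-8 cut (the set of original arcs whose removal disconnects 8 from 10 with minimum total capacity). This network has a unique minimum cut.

Min-cut arcs: {(9,1), (10,1), (10,4)} (total capacity 27)

augment #1: 10→1→8 push 1
augment #2: 10→4→2→8 push 6
augment #3: 10→9→1→8 push 6
augment #4: 10→4→2→0→7→8 push 14
max flow = 27; residual-reachable set from 10 gives S-side
cut edges (S→T): {(9,1), (10,1), (10,4)} total cap 27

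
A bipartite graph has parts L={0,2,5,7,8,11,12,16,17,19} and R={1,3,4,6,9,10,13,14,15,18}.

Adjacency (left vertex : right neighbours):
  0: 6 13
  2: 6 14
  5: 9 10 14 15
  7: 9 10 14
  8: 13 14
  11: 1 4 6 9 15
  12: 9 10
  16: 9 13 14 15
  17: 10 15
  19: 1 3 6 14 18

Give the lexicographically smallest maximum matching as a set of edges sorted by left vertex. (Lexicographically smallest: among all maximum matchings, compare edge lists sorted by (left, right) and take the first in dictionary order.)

|M| = 8 (so the lex-smallest maximum matching has 8 edges)
process left vertices in ascending order; for each, take the smallest-labelled available neighbour that still permits 8 edges overall, or leave it unmatched if none does
lex-smallest matching: {0-6, 2-14, 5-9, 7-10, 8-13, 11-1, 16-15, 19-3}

Lex-smallest maximum matching: {(0,6), (2,14), (5,9), (7,10), (8,13), (11,1), (16,15), (19,3)}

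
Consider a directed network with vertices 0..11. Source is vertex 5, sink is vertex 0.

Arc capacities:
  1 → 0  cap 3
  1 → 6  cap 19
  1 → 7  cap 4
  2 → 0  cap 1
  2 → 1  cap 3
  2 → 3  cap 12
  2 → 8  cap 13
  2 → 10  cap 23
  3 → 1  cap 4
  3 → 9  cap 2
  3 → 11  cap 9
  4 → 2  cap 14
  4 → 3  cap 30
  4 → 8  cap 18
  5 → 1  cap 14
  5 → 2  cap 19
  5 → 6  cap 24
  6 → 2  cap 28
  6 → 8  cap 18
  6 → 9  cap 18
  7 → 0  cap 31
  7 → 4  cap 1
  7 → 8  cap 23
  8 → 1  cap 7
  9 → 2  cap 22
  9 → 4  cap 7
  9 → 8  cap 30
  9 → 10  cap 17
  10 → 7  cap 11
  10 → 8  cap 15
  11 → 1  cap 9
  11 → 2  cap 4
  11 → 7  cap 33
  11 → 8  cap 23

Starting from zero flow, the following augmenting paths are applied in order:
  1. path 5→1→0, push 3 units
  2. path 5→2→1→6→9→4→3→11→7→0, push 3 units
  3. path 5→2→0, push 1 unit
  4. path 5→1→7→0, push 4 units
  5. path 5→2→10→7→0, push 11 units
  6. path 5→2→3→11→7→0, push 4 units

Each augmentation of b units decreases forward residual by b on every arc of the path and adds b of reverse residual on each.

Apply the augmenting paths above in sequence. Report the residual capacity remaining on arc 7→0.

after path 1 (5→1→0, push 3): res(7,0)=31
after path 2 (5→2→1→6→9→4→3→11→7→0, push 3): res(7,0)=28
after path 3 (5→2→0, push 1): res(7,0)=28
after path 4 (5→1→7→0, push 4): res(7,0)=24
after path 5 (5→2→10→7→0, push 11): res(7,0)=13
after path 6 (5→2→3→11→7→0, push 4): res(7,0)=9

Residual capacity of (7,0): 9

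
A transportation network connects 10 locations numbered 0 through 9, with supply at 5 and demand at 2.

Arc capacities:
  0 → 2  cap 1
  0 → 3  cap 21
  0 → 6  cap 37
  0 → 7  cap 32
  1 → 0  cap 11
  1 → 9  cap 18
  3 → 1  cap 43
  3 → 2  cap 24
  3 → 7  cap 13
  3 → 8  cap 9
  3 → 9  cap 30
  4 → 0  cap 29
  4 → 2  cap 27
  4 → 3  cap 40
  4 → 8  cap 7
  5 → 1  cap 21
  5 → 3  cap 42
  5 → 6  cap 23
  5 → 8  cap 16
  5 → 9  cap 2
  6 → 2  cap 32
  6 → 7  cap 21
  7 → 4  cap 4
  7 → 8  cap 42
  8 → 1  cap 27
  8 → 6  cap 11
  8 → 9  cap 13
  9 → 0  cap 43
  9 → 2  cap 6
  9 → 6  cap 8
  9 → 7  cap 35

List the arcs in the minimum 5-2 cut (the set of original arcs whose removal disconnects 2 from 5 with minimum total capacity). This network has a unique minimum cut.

Min-cut arcs: {(0,2), (3,2), (6,2), (7,4), (9,2)} (total capacity 67)

augment #1: 5→3→2 push 24
augment #2: 5→6→2 push 23
augment #3: 5→9→2 push 2
augment #4: 5→1→0→2 push 1
augment #5: 5→1→9→2 push 4
augment #6: 5→8→6→2 push 9
augment #7: 5→3→7→4→2 push 4
max flow = 67; residual-reachable set from 5 gives S-side
cut edges (S→T): {(0,2), (3,2), (6,2), (7,4), (9,2)} total cap 67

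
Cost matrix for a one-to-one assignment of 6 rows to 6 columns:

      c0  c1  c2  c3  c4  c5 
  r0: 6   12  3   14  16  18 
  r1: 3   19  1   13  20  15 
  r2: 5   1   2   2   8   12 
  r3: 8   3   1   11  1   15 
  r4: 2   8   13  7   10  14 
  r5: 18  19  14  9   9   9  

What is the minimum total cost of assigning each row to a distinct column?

Minimum assignment cost: 24

optimal assignment: row0→col2 (cost 3), row1→col0 (cost 3), row2→col1 (cost 1), row3→col4 (cost 1), row4→col3 (cost 7), row5→col5 (cost 9)
total = 3 + 3 + 1 + 1 + 7 + 9 = 24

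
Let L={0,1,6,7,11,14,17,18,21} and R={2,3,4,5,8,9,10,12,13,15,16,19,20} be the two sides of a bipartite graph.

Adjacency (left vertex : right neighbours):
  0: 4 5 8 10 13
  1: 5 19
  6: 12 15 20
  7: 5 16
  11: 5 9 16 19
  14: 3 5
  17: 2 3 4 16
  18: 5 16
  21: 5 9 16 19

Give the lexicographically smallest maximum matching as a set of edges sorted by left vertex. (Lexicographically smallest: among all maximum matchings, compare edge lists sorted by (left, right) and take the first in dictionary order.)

Lex-smallest maximum matching: {(0,4), (1,5), (6,12), (7,16), (11,9), (14,3), (17,2), (21,19)}

|M| = 8 (so the lex-smallest maximum matching has 8 edges)
process left vertices in ascending order; for each, take the smallest-labelled available neighbour that still permits 8 edges overall, or leave it unmatched if none does
lex-smallest matching: {0-4, 1-5, 6-12, 7-16, 11-9, 14-3, 17-2, 21-19}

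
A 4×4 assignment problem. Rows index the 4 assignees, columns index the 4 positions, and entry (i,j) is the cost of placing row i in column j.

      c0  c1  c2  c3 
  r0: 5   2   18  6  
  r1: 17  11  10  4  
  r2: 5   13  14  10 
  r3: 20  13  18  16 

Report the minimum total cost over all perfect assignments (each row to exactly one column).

optimal assignment: row0→col1 (cost 2), row1→col3 (cost 4), row2→col0 (cost 5), row3→col2 (cost 18)
total = 2 + 4 + 5 + 18 = 29

Minimum assignment cost: 29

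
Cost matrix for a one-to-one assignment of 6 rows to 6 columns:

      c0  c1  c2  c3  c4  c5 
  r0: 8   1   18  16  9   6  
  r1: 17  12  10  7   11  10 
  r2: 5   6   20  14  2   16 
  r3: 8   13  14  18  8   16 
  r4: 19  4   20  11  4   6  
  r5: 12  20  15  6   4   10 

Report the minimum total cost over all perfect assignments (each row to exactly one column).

Minimum assignment cost: 33

optimal assignment: row0→col1 (cost 1), row1→col2 (cost 10), row2→col4 (cost 2), row3→col0 (cost 8), row4→col5 (cost 6), row5→col3 (cost 6)
total = 1 + 10 + 2 + 8 + 6 + 6 = 33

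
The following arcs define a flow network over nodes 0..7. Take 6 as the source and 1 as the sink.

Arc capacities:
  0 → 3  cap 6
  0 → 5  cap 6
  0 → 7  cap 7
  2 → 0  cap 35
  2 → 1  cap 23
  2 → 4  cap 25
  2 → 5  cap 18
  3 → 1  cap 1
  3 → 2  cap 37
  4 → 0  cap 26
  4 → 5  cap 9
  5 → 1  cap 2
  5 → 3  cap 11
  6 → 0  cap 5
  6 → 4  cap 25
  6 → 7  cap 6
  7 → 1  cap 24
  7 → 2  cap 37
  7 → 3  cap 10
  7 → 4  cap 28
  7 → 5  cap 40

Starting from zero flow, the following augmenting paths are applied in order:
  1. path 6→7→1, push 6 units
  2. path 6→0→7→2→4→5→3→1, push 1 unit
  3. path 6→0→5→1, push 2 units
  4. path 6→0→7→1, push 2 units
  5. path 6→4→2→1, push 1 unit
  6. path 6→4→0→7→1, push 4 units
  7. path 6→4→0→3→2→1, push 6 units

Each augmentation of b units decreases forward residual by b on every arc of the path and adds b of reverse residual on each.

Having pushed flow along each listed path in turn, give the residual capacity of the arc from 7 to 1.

Residual capacity of (7,1): 12

after path 1 (6→7→1, push 6): res(7,1)=18
after path 2 (6→0→7→2→4→5→3→1, push 1): res(7,1)=18
after path 3 (6→0→5→1, push 2): res(7,1)=18
after path 4 (6→0→7→1, push 2): res(7,1)=16
after path 5 (6→4→2→1, push 1): res(7,1)=16
after path 6 (6→4→0→7→1, push 4): res(7,1)=12
after path 7 (6→4→0→3→2→1, push 6): res(7,1)=12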